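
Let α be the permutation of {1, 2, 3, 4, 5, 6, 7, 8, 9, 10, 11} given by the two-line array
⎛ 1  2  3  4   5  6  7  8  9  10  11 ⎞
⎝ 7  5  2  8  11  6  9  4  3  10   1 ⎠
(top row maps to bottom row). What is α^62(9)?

7

Tracing 9 → 3 → … returns to 9 after 7 steps, so 9 lies in a 7-cycle (1, 7, 9, 3, 2, 5, 11).
On a 7-cycle, α^7 is the identity, so α^62 = α^6 there (62 ≡ 6 mod 7).
Advancing 6 steps from 9: 9 → 3 → 2 → 5 → 11 → 1 → 7.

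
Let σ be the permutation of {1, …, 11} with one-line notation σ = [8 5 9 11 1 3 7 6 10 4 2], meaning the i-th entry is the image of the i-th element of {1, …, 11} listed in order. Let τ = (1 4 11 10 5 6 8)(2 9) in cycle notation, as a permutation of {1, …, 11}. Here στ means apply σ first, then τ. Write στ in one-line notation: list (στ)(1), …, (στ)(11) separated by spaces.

For each element, apply σ then τ: 1 → 8 → 1; 2 → 5 → 6; 3 → 9 → 2; 4 → 11 → 10; 5 → 1 → 4; 6 → 3 → 3; 7 → 7 → 7; 8 → 6 → 8; 9 → 10 → 5; 10 → 4 → 11; 11 → 2 → 9.
Collecting the images, στ = [1 6 2 10 4 3 7 8 5 11 9].

1 6 2 10 4 3 7 8 5 11 9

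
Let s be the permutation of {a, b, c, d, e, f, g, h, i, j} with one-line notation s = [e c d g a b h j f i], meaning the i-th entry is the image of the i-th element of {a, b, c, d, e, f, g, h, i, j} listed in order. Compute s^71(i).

Tracing i → f → … returns to i after 8 steps, so i lies in an 8-cycle (b, c, d, g, h, j, i, f).
Since the cycle has length 8, s^71 acts on it the same as s^7 (71 mod 8 = 7).
Advancing 7 steps from i: i → f → b → c → d → g → h → j.

j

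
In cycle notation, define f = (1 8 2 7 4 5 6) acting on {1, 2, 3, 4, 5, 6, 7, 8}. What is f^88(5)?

5 lies in the 7-cycle (1 8 2 7 4 5 6).
On a 7-cycle, f^7 is the identity, so f^88 = f^4 there (88 ≡ 4 mod 7).
Advancing 4 steps from 5: 5 → 6 → 1 → 8 → 2.

2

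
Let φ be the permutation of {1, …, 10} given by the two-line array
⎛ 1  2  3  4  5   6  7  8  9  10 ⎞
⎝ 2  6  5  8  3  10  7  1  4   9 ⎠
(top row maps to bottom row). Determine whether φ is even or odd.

odd

In disjoint-cycle form the cycle lengths are 7, 2, 1.
A cycle of length ℓ contributes ℓ−1 transpositions, so φ is a product of 6 + 1 = 7 transpositions — odd.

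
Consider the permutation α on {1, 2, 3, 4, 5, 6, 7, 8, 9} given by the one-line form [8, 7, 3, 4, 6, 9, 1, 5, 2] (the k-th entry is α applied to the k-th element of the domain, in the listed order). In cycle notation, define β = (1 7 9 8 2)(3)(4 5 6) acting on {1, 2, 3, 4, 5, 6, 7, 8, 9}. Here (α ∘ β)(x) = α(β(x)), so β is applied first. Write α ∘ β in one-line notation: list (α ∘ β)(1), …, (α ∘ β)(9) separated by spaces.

(α ∘ β)(x) = α(β(x)). Computing each image: α(β(1)) = α(7) = 1, α(β(2)) = α(1) = 8, α(β(3)) = α(3) = 3, α(β(4)) = α(5) = 6, α(β(5)) = α(6) = 9, α(β(6)) = α(4) = 4, α(β(7)) = α(9) = 2, α(β(8)) = α(2) = 7, α(β(9)) = α(8) = 5.
Hence α ∘ β = [1 8 3 6 9 4 2 7 5].

1 8 3 6 9 4 2 7 5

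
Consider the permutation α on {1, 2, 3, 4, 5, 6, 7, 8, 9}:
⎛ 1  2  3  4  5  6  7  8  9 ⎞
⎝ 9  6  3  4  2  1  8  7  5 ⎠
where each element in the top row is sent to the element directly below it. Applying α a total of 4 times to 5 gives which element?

9

Tracing 5 → 2 → … returns to 5 after 5 steps, so 5 lies in a 5-cycle (1 9 5 2 6).
Stepping 4 places around the cycle: 5 → 2 → 6 → 1 → 9.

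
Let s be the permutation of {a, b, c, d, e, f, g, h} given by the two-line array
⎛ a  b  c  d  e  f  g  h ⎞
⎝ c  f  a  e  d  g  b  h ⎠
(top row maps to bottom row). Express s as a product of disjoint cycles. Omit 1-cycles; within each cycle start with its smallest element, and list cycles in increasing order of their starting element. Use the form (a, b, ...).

From a: a → c → a, closing the cycle (a, c).
Repeating from the next unused element and collecting all non-trivial cycles gives (a, c)(b, f, g)(d, e).

(a, c)(b, f, g)(d, e)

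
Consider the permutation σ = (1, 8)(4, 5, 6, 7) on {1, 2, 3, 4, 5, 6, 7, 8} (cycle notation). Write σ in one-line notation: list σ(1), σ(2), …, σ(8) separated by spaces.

Each element maps to the next entry in its cycle (wrapping to the front): 1→8, 2→2, 3→3, 4→5, 5→6, 6→7, 7→4, 8→1.
Listing these in domain order gives 8 2 3 5 6 7 4 1.

8 2 3 5 6 7 4 1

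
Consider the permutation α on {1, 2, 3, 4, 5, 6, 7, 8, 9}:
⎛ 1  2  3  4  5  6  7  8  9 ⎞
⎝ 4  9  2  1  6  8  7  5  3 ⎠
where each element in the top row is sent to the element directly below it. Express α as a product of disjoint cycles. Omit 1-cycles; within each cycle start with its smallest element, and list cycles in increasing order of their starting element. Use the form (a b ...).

(1 4)(2 9 3)(5 6 8)

From 1: 1 → 4 → 1, closing the cycle (1 4).
Repeating from the next unused element and collecting all non-trivial cycles gives (1 4)(2 9 3)(5 6 8).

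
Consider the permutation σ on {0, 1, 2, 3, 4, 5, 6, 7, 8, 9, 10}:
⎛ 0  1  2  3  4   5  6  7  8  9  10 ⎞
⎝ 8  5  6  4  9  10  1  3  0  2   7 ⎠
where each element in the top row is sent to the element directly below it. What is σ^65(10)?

Tracing 10 → 7 → … returns to 10 after 9 steps, so 10 lies in a 9-cycle (1, 5, 10, 7, 3, 4, 9, 2, 6).
On a 9-cycle, σ^9 is the identity, so σ^65 = σ^2 there (65 ≡ 2 mod 9).
Advancing 2 steps from 10: 10 → 7 → 3.

3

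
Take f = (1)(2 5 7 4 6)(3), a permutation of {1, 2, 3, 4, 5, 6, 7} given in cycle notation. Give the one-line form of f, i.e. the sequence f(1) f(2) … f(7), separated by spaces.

1 5 3 6 7 2 4

Reading each image from the cycles: 1→1, 2→5, 3→3, 4→6, 5→7, 6→2, 7→4.
Listing these in domain order gives 1 5 3 6 7 2 4.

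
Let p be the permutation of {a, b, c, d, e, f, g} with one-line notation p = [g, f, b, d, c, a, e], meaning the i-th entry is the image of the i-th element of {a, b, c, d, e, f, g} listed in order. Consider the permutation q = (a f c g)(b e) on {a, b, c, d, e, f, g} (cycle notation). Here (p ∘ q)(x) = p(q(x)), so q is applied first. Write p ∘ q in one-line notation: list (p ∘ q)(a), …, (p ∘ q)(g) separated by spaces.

(p ∘ q)(x) = p(q(x)). Computing each image: p(q(a)) = p(f) = a, p(q(b)) = p(e) = c, p(q(c)) = p(g) = e, p(q(d)) = p(d) = d, p(q(e)) = p(b) = f, p(q(f)) = p(c) = b, p(q(g)) = p(a) = g.
Hence p ∘ q = [a c e d f b g].

a c e d f b g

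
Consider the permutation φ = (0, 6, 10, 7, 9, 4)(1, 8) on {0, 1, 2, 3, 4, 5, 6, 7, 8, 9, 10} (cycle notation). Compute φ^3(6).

9

6 lies in the 6-cycle (0, 6, 10, 7, 9, 4).
Advancing 3 steps from 6: 6 → 10 → 7 → 9.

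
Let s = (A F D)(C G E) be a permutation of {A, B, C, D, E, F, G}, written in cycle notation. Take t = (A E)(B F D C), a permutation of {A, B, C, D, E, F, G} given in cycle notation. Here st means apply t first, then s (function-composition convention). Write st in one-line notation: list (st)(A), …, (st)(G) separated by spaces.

C D B G F A E

For each element, apply t then s: A → E → C; B → F → D; C → B → B; D → C → G; E → A → F; F → D → A; G → G → E.
So st in one-line form is C D B G F A E.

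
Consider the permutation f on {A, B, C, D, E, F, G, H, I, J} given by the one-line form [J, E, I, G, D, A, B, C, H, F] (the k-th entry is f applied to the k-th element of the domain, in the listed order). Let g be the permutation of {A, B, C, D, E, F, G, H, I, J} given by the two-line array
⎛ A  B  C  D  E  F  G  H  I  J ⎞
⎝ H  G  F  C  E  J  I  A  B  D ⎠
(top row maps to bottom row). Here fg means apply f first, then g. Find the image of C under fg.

B

First apply f: f(C) = I, then g(I) = B. Thus (fg)(C) = B.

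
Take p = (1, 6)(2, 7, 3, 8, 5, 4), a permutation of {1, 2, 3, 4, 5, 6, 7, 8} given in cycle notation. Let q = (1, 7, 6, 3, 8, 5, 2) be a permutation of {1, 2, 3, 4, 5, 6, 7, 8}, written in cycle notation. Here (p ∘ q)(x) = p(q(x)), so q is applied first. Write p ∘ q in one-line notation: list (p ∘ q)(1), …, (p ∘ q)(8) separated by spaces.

3 6 5 2 7 8 1 4

(p ∘ q)(x) = p(q(x)). Computing each image: p(q(1)) = p(7) = 3, p(q(2)) = p(1) = 6, p(q(3)) = p(8) = 5, p(q(4)) = p(4) = 2, p(q(5)) = p(2) = 7, p(q(6)) = p(3) = 8, p(q(7)) = p(6) = 1, p(q(8)) = p(5) = 4.
Hence p ∘ q = [3 6 5 2 7 8 1 4].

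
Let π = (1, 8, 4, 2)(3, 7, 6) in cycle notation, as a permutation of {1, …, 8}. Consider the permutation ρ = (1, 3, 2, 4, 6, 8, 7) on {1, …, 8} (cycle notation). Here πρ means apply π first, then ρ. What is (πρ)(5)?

5

First apply π: π(5) = 5, then ρ(5) = 5. Thus (πρ)(5) = 5.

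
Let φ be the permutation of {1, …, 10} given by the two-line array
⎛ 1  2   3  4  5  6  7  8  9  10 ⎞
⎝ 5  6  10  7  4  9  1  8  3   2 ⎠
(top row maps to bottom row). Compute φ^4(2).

Tracing 2 → 6 → … returns to 2 after 5 steps, so 2 lies in a 5-cycle (2 6 9 3 10).
Advancing 4 steps from 2: 2 → 6 → 9 → 3 → 10.

10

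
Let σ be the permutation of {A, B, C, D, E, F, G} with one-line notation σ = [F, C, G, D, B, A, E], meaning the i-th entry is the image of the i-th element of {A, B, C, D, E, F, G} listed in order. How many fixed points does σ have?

The fixed points (elements with σ(x) = x) are {D}, so there is 1.

1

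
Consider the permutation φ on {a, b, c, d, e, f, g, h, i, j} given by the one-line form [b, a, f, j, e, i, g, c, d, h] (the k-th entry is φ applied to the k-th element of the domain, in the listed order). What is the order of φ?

6

Writing φ as disjoint cycles, the cycle lengths are 6, 2, 1, 1.
The order of φ is the least common multiple of its cycle lengths: lcm(6, 2) = 6.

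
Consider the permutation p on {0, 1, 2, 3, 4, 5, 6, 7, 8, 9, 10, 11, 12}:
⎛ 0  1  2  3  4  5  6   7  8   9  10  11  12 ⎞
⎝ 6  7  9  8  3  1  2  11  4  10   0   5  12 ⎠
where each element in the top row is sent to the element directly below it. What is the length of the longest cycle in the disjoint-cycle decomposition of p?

Decomposing into disjoint cycles gives (0 6 2 9 10)(1 7 11 5)(3 8 4); the longest has length 5.

5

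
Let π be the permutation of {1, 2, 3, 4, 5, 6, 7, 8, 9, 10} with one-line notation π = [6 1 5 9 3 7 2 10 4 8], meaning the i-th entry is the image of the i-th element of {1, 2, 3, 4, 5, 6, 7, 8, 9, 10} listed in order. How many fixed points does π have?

0

No element satisfies π(x) = x, so there are 0 fixed points.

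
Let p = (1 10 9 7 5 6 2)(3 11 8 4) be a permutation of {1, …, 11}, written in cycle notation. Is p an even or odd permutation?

odd

The cycle lengths are 7, 4.
A cycle is odd iff its length is even; p has 1 even-length cycle, so sgn(p) = (−1)^1 and p is odd.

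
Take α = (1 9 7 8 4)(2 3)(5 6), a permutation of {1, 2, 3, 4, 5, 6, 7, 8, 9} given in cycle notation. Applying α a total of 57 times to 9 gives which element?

8

9 lies in the 5-cycle (1 9 7 8 4).
On a 5-cycle, α^5 is the identity, so α^57 = α^2 there (57 ≡ 2 mod 5).
Advancing 2 steps from 9: 9 → 7 → 8.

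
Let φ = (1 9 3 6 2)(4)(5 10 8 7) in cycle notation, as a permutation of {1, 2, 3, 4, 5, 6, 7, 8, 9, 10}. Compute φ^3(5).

7

5 lies in the 4-cycle (5 10 8 7).
Stepping 3 places around the cycle: 5 → 10 → 8 → 7.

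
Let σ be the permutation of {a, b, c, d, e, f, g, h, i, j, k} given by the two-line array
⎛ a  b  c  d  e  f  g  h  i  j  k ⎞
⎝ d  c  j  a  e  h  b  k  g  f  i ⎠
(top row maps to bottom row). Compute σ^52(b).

h

Tracing b → c → … returns to b after 8 steps, so b lies in an 8-cycle (b c j f h k i g).
Since the cycle has length 8, σ^52 acts on it the same as σ^4 (52 mod 8 = 4).
Advancing 4 steps from b: b → c → j → f → h.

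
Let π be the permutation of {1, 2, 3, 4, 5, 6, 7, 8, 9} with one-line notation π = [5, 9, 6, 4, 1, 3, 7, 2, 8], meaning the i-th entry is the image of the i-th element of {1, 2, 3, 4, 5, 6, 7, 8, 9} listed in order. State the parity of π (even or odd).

even

In disjoint-cycle form the cycle lengths are 3, 2, 2, 1, 1.
A cycle of length ℓ contributes ℓ−1 transpositions, so π is a product of 2 + 1 + 1 = 4 transpositions — even.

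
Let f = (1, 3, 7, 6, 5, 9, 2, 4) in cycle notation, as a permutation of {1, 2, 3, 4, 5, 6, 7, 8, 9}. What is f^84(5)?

5 lies in the 8-cycle (1, 3, 7, 6, 5, 9, 2, 4).
Since the cycle has length 8, f^84 acts on it the same as f^4 (84 mod 8 = 4).
Stepping 4 places around the cycle: 5 → 9 → 2 → 4 → 1.

1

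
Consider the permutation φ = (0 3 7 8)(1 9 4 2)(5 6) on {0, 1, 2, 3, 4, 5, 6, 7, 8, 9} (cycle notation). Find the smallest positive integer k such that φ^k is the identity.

The cycle type of φ is (4, 4, 2).
Since disjoint cycles commute, ord(φ) = lcm(4, 4, 2) = 4.

4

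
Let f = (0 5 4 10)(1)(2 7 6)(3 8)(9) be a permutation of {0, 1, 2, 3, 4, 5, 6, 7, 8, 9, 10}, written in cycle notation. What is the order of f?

12

The disjoint cycles have lengths 4, 3, 2, 1, 1.
Since disjoint cycles commute, ord(f) = lcm(4, 3, 2) = 12.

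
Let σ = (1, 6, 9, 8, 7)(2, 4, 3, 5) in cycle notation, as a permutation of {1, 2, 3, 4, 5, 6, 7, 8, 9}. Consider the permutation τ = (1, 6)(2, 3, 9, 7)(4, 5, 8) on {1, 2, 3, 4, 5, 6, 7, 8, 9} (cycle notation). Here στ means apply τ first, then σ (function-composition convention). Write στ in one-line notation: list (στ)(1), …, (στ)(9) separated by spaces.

For each element, apply τ then σ: 1 → 6 → 9; 2 → 3 → 5; 3 → 9 → 8; 4 → 5 → 2; 5 → 8 → 7; 6 → 1 → 6; 7 → 2 → 4; 8 → 4 → 3; 9 → 7 → 1.
So στ in one-line form is 9 5 8 2 7 6 4 3 1.

9 5 8 2 7 6 4 3 1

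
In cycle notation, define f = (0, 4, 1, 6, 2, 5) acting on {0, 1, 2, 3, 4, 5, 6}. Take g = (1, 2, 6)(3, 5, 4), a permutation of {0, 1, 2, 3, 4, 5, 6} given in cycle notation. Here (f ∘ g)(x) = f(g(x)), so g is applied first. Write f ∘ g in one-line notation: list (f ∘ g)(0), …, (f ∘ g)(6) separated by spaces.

(f ∘ g)(x) = f(g(x)). Computing each image: f(g(0)) = f(0) = 4, f(g(1)) = f(2) = 5, f(g(2)) = f(6) = 2, f(g(3)) = f(5) = 0, f(g(4)) = f(3) = 3, f(g(5)) = f(4) = 1, f(g(6)) = f(1) = 6.
Hence f ∘ g = [4 5 2 0 3 1 6].

4 5 2 0 3 1 6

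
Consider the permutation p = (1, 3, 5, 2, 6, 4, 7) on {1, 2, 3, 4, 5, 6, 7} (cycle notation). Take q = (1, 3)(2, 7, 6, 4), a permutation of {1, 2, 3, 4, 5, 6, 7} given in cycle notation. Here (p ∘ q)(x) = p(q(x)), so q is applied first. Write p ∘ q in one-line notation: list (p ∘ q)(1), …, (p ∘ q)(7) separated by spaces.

Chase each element through q then p: 1 → 3 → 5; 2 → 7 → 1; 3 → 1 → 3; 4 → 2 → 6; 5 → 5 → 2; 6 → 4 → 7; 7 → 6 → 4.
So p ∘ q in one-line form is 5 1 3 6 2 7 4.

5 1 3 6 2 7 4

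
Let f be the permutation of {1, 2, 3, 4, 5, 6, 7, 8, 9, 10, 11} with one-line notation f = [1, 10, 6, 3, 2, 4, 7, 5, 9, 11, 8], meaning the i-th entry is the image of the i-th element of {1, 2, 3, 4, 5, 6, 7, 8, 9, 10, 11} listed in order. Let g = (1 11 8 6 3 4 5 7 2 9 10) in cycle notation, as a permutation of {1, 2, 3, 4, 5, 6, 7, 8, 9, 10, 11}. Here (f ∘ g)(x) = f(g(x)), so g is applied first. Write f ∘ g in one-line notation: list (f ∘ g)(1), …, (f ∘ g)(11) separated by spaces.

8 9 3 2 7 6 10 4 11 1 5

For each element, apply g then f: 1 → 11 → 8; 2 → 9 → 9; 3 → 4 → 3; 4 → 5 → 2; 5 → 7 → 7; 6 → 3 → 6; 7 → 2 → 10; 8 → 6 → 4; 9 → 10 → 11; 10 → 1 → 1; 11 → 8 → 5.
So f ∘ g in one-line form is 8 9 3 2 7 6 10 4 11 1 5.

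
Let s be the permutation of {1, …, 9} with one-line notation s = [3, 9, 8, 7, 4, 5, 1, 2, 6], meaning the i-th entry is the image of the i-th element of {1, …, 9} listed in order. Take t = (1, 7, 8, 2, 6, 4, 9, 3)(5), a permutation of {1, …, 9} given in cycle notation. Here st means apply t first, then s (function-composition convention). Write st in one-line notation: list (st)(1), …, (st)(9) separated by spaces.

1 5 3 6 4 7 2 9 8

(st)(x) = s(t(x)). Computing each image: s(t(1)) = s(7) = 1, s(t(2)) = s(6) = 5, s(t(3)) = s(1) = 3, s(t(4)) = s(9) = 6, s(t(5)) = s(5) = 4, s(t(6)) = s(4) = 7, s(t(7)) = s(8) = 2, s(t(8)) = s(2) = 9, s(t(9)) = s(3) = 8.
Hence st = [1 5 3 6 4 7 2 9 8].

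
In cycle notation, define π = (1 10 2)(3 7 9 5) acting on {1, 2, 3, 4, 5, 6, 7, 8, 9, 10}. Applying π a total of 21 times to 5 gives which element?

5 lies in the 4-cycle (3 7 9 5).
Since the cycle has length 4, π^21 acts on it the same as π^1 (21 mod 4 = 1).
Advancing 1 step from 5: 5 → 3.

3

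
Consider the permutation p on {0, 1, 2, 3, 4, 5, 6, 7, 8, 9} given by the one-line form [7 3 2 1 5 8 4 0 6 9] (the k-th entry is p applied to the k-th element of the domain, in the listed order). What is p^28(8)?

Tracing 8 → 6 → … returns to 8 after 4 steps, so 8 lies in a 4-cycle (4 5 8 6).
On a 4-cycle, p^4 is the identity, so p^28 = p^0 there (28 ≡ 0 mod 4).
So p^28(8) = 8.

8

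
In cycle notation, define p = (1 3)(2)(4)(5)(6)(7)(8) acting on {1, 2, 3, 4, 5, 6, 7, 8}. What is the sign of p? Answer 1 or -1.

The cycle lengths are 2, 1, 1, 1, 1, 1, 1.
A cycle is odd iff its length is even; p has 1 even-length cycle, so sgn(p) = (−1)^1 and p is odd.

-1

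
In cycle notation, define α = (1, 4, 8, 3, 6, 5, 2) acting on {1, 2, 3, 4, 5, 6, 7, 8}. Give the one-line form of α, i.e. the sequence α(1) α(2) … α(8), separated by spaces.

4 1 6 8 2 5 7 3

Image by image: 1↦4, 2↦1, 3↦6, 4↦8, 5↦2, 6↦5, 7↦7, 8↦3.
So the one-line form is 4 1 6 8 2 5 7 3.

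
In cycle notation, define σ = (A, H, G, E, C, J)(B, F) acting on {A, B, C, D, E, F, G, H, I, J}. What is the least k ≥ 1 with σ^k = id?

6

The disjoint cycles have lengths 6, 2, 1, 1.
The order is lcm(6, 2) = 6.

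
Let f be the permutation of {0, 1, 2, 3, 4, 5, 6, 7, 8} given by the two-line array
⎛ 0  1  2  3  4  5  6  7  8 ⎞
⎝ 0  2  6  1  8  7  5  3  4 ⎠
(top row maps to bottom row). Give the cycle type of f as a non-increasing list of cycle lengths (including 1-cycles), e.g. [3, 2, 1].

The disjoint cycles are (0)(1, 2, 6, 5, 7, 3)(4, 8), with lengths 6, 2, 1 in non-increasing order.

[6, 2, 1]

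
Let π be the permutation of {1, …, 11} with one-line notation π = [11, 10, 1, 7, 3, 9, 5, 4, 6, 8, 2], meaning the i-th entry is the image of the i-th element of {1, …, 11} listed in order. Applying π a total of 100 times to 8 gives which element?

4

Tracing 8 → 4 → … returns to 8 after 9 steps, so 8 lies in a 9-cycle (1, 11, 2, 10, 8, 4, 7, 5, 3).
On a 9-cycle, π^9 is the identity, so π^100 = π^1 there (100 ≡ 1 mod 9).
Advancing 1 step from 8: 8 → 4.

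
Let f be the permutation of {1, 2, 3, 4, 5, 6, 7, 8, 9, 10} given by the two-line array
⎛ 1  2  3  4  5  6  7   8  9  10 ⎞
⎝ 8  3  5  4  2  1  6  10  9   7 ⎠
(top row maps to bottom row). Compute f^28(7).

Tracing 7 → 6 → … returns to 7 after 5 steps, so 7 lies in a 5-cycle (1, 8, 10, 7, 6).
Powers repeat with period 5 on this cycle, and 28 mod 5 = 3, so f^28(7) = f^3(7).
Stepping 3 places around the cycle: 7 → 6 → 1 → 8.

8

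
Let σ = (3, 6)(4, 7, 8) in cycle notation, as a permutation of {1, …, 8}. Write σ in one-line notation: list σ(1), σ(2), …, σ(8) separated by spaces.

Each element maps to the next entry in its cycle (wrapping to the front): 1↦1, 2↦2, 3↦6, 4↦7, 5↦5, 6↦3, 7↦8, 8↦4.
Listing these in domain order gives 1 2 6 7 5 3 8 4.

1 2 6 7 5 3 8 4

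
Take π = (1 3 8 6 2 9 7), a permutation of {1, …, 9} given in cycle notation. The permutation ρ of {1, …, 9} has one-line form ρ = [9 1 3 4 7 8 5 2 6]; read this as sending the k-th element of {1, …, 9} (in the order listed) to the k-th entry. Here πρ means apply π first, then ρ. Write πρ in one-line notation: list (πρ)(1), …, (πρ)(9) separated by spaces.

(πρ)(x) = ρ(π(x)). Computing each image: ρ(π(1)) = ρ(3) = 3, ρ(π(2)) = ρ(9) = 6, ρ(π(3)) = ρ(8) = 2, ρ(π(4)) = ρ(4) = 4, ρ(π(5)) = ρ(5) = 7, ρ(π(6)) = ρ(2) = 1, ρ(π(7)) = ρ(1) = 9, ρ(π(8)) = ρ(6) = 8, ρ(π(9)) = ρ(7) = 5.
Hence πρ = [3 6 2 4 7 1 9 8 5].

3 6 2 4 7 1 9 8 5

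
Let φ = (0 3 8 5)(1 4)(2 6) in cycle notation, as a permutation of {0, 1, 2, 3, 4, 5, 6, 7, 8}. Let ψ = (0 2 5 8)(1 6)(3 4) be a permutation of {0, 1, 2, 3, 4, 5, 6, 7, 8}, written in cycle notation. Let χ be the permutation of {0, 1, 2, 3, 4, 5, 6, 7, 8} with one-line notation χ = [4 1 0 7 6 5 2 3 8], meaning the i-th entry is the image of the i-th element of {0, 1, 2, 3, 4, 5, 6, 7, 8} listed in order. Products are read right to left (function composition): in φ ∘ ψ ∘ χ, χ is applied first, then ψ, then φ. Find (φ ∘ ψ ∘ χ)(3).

Apply the permutations in order: χ(3) = 7, then ψ(7) = 7, then φ(7) = 7. So (φ ∘ ψ ∘ χ)(3) = 7.

7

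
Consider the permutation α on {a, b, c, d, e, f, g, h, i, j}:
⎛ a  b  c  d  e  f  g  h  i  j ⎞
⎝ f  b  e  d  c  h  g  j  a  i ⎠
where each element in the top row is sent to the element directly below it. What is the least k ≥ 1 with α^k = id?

Decomposing into disjoint cycles gives cycle lengths 5, 2, 1, 1, 1.
The order of α is the least common multiple of its cycle lengths: lcm(5, 2) = 10.

10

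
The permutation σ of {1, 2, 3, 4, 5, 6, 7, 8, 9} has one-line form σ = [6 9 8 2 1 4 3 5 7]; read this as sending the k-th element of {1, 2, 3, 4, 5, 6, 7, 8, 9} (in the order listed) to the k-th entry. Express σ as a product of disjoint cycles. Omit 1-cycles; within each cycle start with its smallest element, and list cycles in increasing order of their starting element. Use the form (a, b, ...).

Iterating σ from 1 gives 1 → 6 → 4 → 2 → 9 → 7 → 3 → 8 → 5 → 1; that is the 9-cycle (1, 6, 4, 2, 9, 7, 3, 8, 5).
Continuing from each remaining unvisited element yields (1, 6, 4, 2, 9, 7, 3, 8, 5).

(1, 6, 4, 2, 9, 7, 3, 8, 5)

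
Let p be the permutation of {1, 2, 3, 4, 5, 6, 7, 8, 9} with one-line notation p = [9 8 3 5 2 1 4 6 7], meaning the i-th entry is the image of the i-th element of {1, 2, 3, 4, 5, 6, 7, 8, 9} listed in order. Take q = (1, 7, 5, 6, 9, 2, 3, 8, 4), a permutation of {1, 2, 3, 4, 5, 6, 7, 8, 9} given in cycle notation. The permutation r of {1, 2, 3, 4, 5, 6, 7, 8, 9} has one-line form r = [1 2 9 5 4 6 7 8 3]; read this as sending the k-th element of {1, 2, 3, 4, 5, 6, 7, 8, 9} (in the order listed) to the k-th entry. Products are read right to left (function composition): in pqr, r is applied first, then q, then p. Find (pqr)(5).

(pqr)(5) = p(q(r(5))). r(5) = 4, then q(4) = 1, then p(1) = 9, so the result is 9.

9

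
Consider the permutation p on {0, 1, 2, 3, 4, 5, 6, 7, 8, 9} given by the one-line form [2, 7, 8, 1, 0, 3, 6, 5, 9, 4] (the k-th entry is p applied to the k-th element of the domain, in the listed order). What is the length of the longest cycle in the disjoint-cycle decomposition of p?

5

Decomposing into disjoint cycles gives (0 2 8 9 4)(1 7 5 3); the longest has length 5.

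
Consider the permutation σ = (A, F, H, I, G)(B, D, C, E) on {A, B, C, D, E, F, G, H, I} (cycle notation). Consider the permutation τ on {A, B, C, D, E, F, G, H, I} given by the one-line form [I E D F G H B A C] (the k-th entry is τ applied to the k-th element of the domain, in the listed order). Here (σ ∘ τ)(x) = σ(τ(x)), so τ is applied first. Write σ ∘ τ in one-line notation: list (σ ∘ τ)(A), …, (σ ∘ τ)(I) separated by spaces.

G B C H A I D F E

(σ ∘ τ)(x) = σ(τ(x)). Computing each image: σ(τ(A)) = σ(I) = G, σ(τ(B)) = σ(E) = B, σ(τ(C)) = σ(D) = C, σ(τ(D)) = σ(F) = H, σ(τ(E)) = σ(G) = A, σ(τ(F)) = σ(H) = I, σ(τ(G)) = σ(B) = D, σ(τ(H)) = σ(A) = F, σ(τ(I)) = σ(C) = E.
Hence σ ∘ τ = [G B C H A I D F E].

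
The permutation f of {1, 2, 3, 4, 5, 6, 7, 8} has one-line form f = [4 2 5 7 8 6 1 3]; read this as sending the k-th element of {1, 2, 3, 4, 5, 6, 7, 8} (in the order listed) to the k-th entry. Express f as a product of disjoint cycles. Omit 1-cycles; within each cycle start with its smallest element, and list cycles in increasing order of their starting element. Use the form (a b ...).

(1 4 7)(3 5 8)

Iterating f from 1 gives 1 → 4 → 7 → 1; that is the 3-cycle (1 4 7).
Repeating from the next unused element and collecting all non-trivial cycles gives (1 4 7)(3 5 8).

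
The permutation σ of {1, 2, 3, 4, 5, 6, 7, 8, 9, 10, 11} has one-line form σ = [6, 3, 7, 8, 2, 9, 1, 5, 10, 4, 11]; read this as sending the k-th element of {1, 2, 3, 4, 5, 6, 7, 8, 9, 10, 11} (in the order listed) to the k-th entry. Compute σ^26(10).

7

Tracing 10 → 4 → … returns to 10 after 10 steps, so 10 lies in a 10-cycle (1, 6, 9, 10, 4, 8, 5, 2, 3, 7).
On a 10-cycle, σ^10 is the identity, so σ^26 = σ^6 there (26 ≡ 6 mod 10).
Advancing 6 steps from 10: 10 → 4 → 8 → 5 → 2 → 3 → 7.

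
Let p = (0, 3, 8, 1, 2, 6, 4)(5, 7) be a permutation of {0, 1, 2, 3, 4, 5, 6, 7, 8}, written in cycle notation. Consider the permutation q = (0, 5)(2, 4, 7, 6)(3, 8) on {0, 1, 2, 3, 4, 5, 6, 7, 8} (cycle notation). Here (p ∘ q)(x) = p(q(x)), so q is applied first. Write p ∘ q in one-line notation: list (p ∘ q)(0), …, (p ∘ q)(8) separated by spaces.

7 2 0 1 5 3 6 4 8

(p ∘ q)(x) = p(q(x)). Computing each image: p(q(0)) = p(5) = 7, p(q(1)) = p(1) = 2, p(q(2)) = p(4) = 0, p(q(3)) = p(8) = 1, p(q(4)) = p(7) = 5, p(q(5)) = p(0) = 3, p(q(6)) = p(2) = 6, p(q(7)) = p(6) = 4, p(q(8)) = p(3) = 8.
Hence p ∘ q = [7 2 0 1 5 3 6 4 8].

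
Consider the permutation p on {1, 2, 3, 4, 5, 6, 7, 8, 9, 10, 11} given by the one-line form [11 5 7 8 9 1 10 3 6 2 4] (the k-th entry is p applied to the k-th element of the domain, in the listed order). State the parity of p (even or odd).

In disjoint-cycle form the cycle lengths are 11.
A cycle is odd iff its length is even; p has 0 even-length cycles, so sgn(p) = (−1)^0 and p is even.

even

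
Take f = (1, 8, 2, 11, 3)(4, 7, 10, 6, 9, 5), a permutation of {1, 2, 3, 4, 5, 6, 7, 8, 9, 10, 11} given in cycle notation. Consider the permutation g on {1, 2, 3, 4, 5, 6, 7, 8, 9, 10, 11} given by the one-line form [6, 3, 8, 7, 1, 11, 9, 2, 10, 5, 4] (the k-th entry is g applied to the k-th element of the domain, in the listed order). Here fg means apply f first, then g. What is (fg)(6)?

First apply f: f(6) = 9, then g(9) = 10. Thus (fg)(6) = 10.

10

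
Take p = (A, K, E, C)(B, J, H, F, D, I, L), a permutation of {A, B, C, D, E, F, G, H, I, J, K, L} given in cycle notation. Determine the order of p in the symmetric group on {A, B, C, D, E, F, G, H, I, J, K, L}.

The disjoint cycles have lengths 7, 4, 1.
Since disjoint cycles commute, ord(p) = lcm(7, 4) = 28.

28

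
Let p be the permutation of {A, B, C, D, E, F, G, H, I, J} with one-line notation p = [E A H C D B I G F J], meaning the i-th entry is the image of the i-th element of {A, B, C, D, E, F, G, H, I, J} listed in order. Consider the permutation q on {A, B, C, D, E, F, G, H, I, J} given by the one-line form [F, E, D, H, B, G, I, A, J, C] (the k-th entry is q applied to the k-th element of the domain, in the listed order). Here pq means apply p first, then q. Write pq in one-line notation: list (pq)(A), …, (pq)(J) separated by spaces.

(pq)(x) = q(p(x)). Computing each image: q(p(A)) = q(E) = B, q(p(B)) = q(A) = F, q(p(C)) = q(H) = A, q(p(D)) = q(C) = D, q(p(E)) = q(D) = H, q(p(F)) = q(B) = E, q(p(G)) = q(I) = J, q(p(H)) = q(G) = I, q(p(I)) = q(F) = G, q(p(J)) = q(J) = C.
Hence pq = [B F A D H E J I G C].

B F A D H E J I G C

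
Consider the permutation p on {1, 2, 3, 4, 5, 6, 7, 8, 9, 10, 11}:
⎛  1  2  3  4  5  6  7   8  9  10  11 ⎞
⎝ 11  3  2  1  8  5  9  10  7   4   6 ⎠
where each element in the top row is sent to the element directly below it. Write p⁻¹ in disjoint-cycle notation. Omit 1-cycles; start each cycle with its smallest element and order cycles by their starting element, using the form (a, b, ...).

(1, 4, 10, 8, 5, 6, 11)(2, 3)(7, 9)

First write p in disjoint cycles: (1, 11, 6, 5, 8, 10, 4)(2, 3)(7, 9).
Reversing each cycle (and rotating so the smallest element leads) gives p⁻¹ = (1, 4, 10, 8, 5, 6, 11)(2, 3)(7, 9).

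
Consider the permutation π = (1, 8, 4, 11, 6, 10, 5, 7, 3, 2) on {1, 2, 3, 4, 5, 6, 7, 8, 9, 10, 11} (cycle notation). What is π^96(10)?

8

10 lies in the 10-cycle (1, 8, 4, 11, 6, 10, 5, 7, 3, 2).
Since the cycle has length 10, π^96 acts on it the same as π^6 (96 mod 10 = 6).
Stepping 6 places around the cycle: 10 → 5 → 7 → 3 → 2 → 1 → 8.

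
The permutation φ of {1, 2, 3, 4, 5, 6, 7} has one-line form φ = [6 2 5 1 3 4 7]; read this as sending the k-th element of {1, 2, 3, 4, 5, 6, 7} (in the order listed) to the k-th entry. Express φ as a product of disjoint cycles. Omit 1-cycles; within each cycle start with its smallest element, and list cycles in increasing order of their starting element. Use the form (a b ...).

Start at 1 and follow images: 1 → 6 → 4 → 1, giving the cycle (1 6 4).
Continuing from each remaining unvisited element yields (1 6 4)(3 5).

(1 6 4)(3 5)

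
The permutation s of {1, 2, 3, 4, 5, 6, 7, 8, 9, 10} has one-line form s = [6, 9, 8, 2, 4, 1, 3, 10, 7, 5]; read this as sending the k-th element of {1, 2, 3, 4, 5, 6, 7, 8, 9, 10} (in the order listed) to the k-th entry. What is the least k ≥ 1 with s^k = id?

The disjoint-cycle form of s has cycle lengths 8, 2.
Since disjoint cycles commute, ord(s) = lcm(8, 2) = 8.

8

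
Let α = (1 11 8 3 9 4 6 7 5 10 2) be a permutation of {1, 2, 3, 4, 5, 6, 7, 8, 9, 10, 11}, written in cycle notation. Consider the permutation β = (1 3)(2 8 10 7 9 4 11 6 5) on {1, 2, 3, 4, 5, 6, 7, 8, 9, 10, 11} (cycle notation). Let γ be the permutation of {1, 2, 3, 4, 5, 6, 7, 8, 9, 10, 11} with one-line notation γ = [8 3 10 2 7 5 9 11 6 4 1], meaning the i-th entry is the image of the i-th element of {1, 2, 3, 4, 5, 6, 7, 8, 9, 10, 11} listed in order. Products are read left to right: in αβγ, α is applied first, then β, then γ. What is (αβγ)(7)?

(αβγ)(7) = γ(β(α(7))). α(7) = 5, then β(5) = 2, then γ(2) = 3, so the result is 3.

3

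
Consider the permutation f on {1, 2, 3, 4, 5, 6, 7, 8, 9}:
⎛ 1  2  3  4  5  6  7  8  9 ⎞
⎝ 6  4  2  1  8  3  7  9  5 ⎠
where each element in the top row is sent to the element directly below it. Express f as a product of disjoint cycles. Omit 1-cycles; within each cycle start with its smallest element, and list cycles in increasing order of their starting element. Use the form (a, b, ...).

Iterating f from 1 gives 1 → 6 → 3 → 2 → 4 → 1; that is the 5-cycle (1, 6, 3, 2, 4).
Continuing from each remaining unvisited element yields (1, 6, 3, 2, 4)(5, 8, 9).

(1, 6, 3, 2, 4)(5, 8, 9)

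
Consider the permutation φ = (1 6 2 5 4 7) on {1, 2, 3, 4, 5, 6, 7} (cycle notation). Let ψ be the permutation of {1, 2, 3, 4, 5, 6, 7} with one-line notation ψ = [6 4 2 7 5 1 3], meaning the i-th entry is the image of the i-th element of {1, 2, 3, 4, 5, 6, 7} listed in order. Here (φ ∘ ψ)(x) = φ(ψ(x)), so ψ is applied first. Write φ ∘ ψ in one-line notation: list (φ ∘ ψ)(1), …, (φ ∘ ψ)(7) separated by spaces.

2 7 5 1 4 6 3

For each element, apply ψ then φ: 1 → 6 → 2; 2 → 4 → 7; 3 → 2 → 5; 4 → 7 → 1; 5 → 5 → 4; 6 → 1 → 6; 7 → 3 → 3.
Collecting the images, φ ∘ ψ = [2 7 5 1 4 6 3].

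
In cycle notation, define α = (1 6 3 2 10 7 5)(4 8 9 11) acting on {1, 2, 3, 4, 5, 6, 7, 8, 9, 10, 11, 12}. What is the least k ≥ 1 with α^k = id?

The cycle type of α is (7, 4, 1).
Since disjoint cycles commute, ord(α) = lcm(7, 4) = 28.

28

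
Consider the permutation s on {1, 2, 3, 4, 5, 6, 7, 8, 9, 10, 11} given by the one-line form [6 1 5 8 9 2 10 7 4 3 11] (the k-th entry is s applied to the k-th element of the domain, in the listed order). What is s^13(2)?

1

Tracing 2 → 1 → … returns to 2 after 3 steps, so 2 lies in a 3-cycle (1, 6, 2).
Powers repeat with period 3 on this cycle, and 13 mod 3 = 1, so s^13(2) = s^1(2).
Stepping 1 place around the cycle: 2 → 1.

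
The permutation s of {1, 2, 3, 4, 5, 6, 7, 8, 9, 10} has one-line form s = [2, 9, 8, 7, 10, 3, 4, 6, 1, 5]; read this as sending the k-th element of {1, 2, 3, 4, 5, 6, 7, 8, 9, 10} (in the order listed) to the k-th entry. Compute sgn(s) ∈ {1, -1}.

In disjoint-cycle form the cycle lengths are 3, 3, 2, 2.
A cycle is odd iff its length is even; s has 2 even-length cycles, so sgn(s) = (−1)^2 and s is even.

1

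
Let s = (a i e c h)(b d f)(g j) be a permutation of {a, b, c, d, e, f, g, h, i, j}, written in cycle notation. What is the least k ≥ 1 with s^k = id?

30

The cycle type of s is (5, 3, 2).
Since disjoint cycles commute, ord(s) = lcm(5, 3, 2) = 30.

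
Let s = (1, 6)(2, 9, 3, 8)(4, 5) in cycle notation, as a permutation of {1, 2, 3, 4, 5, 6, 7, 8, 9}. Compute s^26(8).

8 lies in the 4-cycle (2, 9, 3, 8).
Powers repeat with period 4 on this cycle, and 26 mod 4 = 2, so s^26(8) = s^2(8).
Advancing 2 steps from 8: 8 → 2 → 9.

9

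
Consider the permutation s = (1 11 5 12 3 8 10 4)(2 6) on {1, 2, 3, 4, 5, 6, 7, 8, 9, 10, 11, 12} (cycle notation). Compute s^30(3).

5

3 lies in the 8-cycle (1 11 5 12 3 8 10 4).
Powers repeat with period 8 on this cycle, and 30 mod 8 = 6, so s^30(3) = s^6(3).
Advancing 6 steps from 3: 3 → 8 → 10 → 4 → 1 → 11 → 5.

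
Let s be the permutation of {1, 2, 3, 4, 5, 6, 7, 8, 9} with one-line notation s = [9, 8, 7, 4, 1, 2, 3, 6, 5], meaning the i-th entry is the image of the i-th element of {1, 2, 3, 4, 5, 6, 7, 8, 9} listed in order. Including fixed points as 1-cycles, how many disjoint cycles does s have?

4

The cycle decomposition is (1 9 5)(2 8 6)(3 7)(4), which has 4 cycles (counting 1-cycles).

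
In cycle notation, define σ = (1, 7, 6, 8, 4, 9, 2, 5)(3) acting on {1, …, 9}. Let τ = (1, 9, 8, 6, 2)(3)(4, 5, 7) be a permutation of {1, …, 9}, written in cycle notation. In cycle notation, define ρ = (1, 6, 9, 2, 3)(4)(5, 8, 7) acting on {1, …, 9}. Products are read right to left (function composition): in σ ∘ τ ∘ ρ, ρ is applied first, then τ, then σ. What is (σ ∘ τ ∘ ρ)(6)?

4

Apply the permutations in order: ρ(6) = 9, then τ(9) = 8, then σ(8) = 4. So (σ ∘ τ ∘ ρ)(6) = 4.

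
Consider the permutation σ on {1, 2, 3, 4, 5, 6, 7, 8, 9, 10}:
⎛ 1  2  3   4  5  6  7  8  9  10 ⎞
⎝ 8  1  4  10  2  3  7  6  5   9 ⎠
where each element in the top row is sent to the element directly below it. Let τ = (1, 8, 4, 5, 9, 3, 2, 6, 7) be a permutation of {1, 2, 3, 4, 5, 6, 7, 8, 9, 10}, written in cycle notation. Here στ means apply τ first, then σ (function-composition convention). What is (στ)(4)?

First apply τ: τ(4) = 5, then σ(5) = 2. Thus (στ)(4) = 2.

2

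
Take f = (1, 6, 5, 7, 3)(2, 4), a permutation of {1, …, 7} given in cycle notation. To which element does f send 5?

5 appears in (1, 6, 5, 7, 3); the next entry (wrapping around) is 7.

7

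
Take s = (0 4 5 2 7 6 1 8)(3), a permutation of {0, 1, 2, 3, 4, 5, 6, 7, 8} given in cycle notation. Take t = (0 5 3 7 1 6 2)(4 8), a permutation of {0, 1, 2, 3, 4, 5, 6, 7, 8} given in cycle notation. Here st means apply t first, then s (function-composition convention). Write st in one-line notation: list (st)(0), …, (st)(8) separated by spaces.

Chase each element through t then s: 0 → 5 → 2; 1 → 6 → 1; 2 → 0 → 4; 3 → 7 → 6; 4 → 8 → 0; 5 → 3 → 3; 6 → 2 → 7; 7 → 1 → 8; 8 → 4 → 5.
Collecting the images, st = [2 1 4 6 0 3 7 8 5].

2 1 4 6 0 3 7 8 5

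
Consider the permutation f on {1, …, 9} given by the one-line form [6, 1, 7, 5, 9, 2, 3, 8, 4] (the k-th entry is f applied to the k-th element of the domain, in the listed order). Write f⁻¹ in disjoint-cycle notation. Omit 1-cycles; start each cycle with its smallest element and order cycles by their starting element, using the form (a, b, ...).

The cycle decomposition of f is (1, 6, 2)(3, 7)(4, 5, 9).
The inverse reverses every cycle; in canonical form, f⁻¹ = (1, 2, 6)(3, 7)(4, 9, 5).

(1, 2, 6)(3, 7)(4, 9, 5)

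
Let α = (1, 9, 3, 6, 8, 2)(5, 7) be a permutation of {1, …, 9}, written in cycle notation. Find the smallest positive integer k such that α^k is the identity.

The cycle type of α is (6, 2, 1).
The order of α is the least common multiple of its cycle lengths: lcm(6, 2) = 6.

6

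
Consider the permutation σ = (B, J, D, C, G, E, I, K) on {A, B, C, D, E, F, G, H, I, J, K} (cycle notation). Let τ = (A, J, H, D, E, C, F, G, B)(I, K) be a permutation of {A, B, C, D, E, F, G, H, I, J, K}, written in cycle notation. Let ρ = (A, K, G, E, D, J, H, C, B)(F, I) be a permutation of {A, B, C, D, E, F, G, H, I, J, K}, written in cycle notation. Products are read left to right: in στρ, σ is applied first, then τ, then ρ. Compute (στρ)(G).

Chase G: σ(G) = E; τ(E) = C; ρ(C) = B. Hence (στρ)(G) = B.

B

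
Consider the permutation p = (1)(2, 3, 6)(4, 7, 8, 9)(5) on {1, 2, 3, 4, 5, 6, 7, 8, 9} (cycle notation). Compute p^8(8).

8 lies in the 4-cycle (4, 7, 8, 9).
Since the cycle has length 4, p^8 acts on it the same as p^0 (8 mod 4 = 0).
So p^8(8) = 8.

8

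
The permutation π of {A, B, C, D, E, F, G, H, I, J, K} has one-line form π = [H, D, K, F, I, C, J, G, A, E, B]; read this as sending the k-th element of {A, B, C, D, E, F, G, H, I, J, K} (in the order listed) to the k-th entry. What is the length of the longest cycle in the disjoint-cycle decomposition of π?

6

Decomposing into disjoint cycles gives (A H G J E I)(B D F C K); the longest has length 6.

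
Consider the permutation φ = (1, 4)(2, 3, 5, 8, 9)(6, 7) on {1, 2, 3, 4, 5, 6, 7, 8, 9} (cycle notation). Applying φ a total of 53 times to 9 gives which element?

5

9 lies in the 5-cycle (2, 3, 5, 8, 9).
Since the cycle has length 5, φ^53 acts on it the same as φ^3 (53 mod 5 = 3).
Stepping 3 places around the cycle: 9 → 2 → 3 → 5.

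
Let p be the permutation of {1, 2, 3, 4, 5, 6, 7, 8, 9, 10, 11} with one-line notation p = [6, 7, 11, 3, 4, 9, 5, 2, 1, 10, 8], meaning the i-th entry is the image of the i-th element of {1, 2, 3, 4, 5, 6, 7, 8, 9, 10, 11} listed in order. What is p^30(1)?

1

Tracing 1 → 6 → … returns to 1 after 3 steps, so 1 lies in a 3-cycle (1 6 9).
On a 3-cycle, p^3 is the identity, so p^30 = p^0 there (30 ≡ 0 mod 3).
So p^30(1) = 1.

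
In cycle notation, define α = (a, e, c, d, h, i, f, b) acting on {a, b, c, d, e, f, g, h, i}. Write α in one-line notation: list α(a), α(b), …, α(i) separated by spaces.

e a d h c b g i f

Reading each image from the cycles: a→e, b→a, c→d, d→h, e→c, f→b, g→g, h→i, i→f.
Listing these in domain order gives e a d h c b g i f.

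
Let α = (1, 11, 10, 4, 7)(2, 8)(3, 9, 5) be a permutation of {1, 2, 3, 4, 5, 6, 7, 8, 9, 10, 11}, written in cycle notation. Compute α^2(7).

11

7 lies in the 5-cycle (1, 11, 10, 4, 7).
Advancing 2 steps from 7: 7 → 1 → 11.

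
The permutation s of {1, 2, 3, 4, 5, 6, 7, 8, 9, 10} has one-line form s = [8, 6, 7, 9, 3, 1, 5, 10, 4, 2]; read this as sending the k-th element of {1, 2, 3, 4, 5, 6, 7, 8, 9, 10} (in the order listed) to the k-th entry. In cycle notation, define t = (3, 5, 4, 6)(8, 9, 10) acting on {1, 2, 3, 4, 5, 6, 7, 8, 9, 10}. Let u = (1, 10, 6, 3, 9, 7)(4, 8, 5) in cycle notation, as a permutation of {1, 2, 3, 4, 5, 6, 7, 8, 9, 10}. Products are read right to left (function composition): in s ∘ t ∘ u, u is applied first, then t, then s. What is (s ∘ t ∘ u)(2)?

(s ∘ t ∘ u)(2) = s(t(u(2))). u(2) = 2, then t(2) = 2, then s(2) = 6, so the result is 6.

6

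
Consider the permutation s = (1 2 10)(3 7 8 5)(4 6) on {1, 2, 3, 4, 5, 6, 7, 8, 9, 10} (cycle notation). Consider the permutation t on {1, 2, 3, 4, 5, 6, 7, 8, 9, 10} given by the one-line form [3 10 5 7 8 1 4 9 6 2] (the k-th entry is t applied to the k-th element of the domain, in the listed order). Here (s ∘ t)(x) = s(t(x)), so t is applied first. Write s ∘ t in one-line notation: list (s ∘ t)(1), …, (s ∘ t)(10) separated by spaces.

(s ∘ t)(x) = s(t(x)). Computing each image: s(t(1)) = s(3) = 7, s(t(2)) = s(10) = 1, s(t(3)) = s(5) = 3, s(t(4)) = s(7) = 8, s(t(5)) = s(8) = 5, s(t(6)) = s(1) = 2, s(t(7)) = s(4) = 6, s(t(8)) = s(9) = 9, s(t(9)) = s(6) = 4, s(t(10)) = s(2) = 10.
Hence s ∘ t = [7 1 3 8 5 2 6 9 4 10].

7 1 3 8 5 2 6 9 4 10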